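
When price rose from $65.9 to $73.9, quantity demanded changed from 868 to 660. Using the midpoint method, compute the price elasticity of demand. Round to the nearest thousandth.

%ΔQ = (660 − 868)/[(868 + 660)/2] = -208/764 ≈ -0.2723.
%Δp = (73.9 − 65.9)/[(65.9 + 73.9)/2] = 8/69.9 ≈ 0.1144.
Arc elasticity E = %ΔQ/%Δp ≈ -0.2723/0.1144 ≈ -2.379.
|E| > 1: demand is elastic over this range.

-2.379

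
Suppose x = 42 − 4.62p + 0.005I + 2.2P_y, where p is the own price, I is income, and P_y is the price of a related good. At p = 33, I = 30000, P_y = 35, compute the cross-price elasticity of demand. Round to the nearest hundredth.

0.66

First evaluate x: 42 − 4.62(33) + 0.005(30000) + 2.2(35) = 42 − 152.46 + 150 + 77 = 116.54.
∂x/∂P_y = +2.2, so E_xy = 2.2·(35/116.54) ≈ 0.66.
E_xy > 0: the goods are substitutes.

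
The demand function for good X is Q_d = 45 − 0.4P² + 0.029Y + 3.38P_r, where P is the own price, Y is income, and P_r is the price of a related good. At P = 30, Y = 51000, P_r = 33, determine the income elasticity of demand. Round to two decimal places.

At the given point, Q_d = 45 − 0.4(30)² + 0.029(51000) + 3.38(33) = 45 − 360 + 1479 + 111.54 = 1275.54.
∂Q_d/∂Y = +0.029, so E_I = 0.029·(51000/1275.54) ≈ 1.16.
E_I > 1: normal good (luxury).

1.16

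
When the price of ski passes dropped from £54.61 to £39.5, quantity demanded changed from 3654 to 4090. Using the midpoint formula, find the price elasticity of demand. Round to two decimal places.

%Δq = (4090 − 3654)/[(3654 + 4090)/2] = 436/3872 ≈ 0.1126.
%ΔP = (39.5 − 54.61)/[(54.61 + 39.5)/2] = -15.11/47.055 ≈ -0.3211.
Arc elasticity E = %Δq/%ΔP ≈ 0.1126/-0.3211 ≈ -0.35.
|E| < 1: demand is inelastic over this range.

-0.35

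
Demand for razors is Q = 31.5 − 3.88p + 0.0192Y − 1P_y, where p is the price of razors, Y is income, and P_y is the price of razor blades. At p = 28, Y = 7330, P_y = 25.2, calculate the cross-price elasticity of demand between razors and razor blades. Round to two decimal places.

-0.66

First evaluate Q: 31.5 − 3.88(28) + 0.0192(7330) − 1(25.2) = 31.5 − 108.64 + 140.736 − 25.2 = 38.396.
∂Q/∂P_y = −1, so E_xy = -1·(25.2/38.396) ≈ -0.66.
E_xy < 0: the goods are complements.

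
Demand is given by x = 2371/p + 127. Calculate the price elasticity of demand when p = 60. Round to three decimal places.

-0.237

At p = 60, x = 166.5167.
dx/dp = −2371/p² = −0.6586.
Point elasticity E = (dx/dp)·(p/x) = -0.6586 × 60/166.5167 ≈ -0.237.
|E| < 1, so demand is inelastic at this price.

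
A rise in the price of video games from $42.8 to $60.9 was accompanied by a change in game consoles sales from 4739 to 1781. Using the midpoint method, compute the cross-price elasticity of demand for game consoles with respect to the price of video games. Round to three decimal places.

-2.599

%ΔQ_x = (1781 − 4739)/[(4739+1781)/2] = -2958/3260 ≈ -0.9074.
%ΔP_y = (60.9 − 42.8)/[(42.8+60.9)/2] ≈ 0.3491.
E_xy = -0.9074/0.3491 ≈ -2.599.
E_xy < 0, so game consoles and video games are complements.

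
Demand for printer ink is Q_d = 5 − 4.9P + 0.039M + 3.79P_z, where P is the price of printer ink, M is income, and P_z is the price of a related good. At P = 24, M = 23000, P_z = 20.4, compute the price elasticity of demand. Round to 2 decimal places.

-0.14

Evaluating quantity at (P, M, P_z) gives Q_d = 5 − 4.9(24) + 0.039(23000) + 3.79(20.4) = 5 − 117.6 + 897 + 77.316 = 861.716.
∂Q_d/∂P = −4.9, so E_p = (−4.9)·(24/861.716) ≈ -0.14.
|E_p| < 1: demand is inelastic.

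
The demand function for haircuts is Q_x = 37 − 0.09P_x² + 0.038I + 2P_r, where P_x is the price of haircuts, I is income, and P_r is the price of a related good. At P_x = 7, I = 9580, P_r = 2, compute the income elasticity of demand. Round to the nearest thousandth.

Evaluating quantity at (P_x, I, P_r) gives Q_x = 37 − 0.09(7)² + 0.038(9580) + 2(2) = 37 − 4.41 + 364.04 + 4 = 400.63.
∂Q_x/∂I = +0.038, so E_I = 0.038·(9580/400.63) ≈ 0.909.
E_I ∈ (0,1): normal good (necessity).

0.909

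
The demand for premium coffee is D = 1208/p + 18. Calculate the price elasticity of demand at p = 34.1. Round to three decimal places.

-0.663

At p = 34.1, D = 53.4252.
dD/dp = −1208/p² = −1.0389.
Point elasticity E = (dD/dp)·(p/D) = -1.0389 × 34.1/53.4252 ≈ -0.663.
|E| < 1, so demand is inelastic at this price.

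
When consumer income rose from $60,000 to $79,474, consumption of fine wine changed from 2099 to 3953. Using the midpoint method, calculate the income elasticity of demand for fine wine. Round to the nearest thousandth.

%ΔQ = (3953 − 2099)/[(2099+3953)/2] = 1854/3026 ≈ 0.6127.
%ΔI = (79,474 − 60,000)/[(60,000+79,474)/2] = 19474/69737 ≈ 0.2792.
E_I = %ΔQ/%ΔI ≈ 2.194.
E_I > 1: normal good (luxury).

2.194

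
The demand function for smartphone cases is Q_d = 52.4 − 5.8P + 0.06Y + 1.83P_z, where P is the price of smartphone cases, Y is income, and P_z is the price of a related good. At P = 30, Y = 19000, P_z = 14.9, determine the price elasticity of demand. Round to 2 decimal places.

Substituting, Q_d = 52.4 − 5.8(30) + 0.06(19000) + 1.83(14.9) = 52.4 − 174 + 1140 + 27.267 = 1045.667.
∂Q_d/∂P = −5.8, so E_p = (−5.8)·(30/1045.667) ≈ -0.17.
|E_p| < 1: demand is inelastic.

-0.17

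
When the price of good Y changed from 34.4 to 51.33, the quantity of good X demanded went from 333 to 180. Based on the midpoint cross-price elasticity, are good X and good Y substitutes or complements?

%ΔQ_x = (180 − 333)/[(333+180)/2] = -153/256.5 ≈ -0.5965.
%ΔP_y = (51.33 − 34.4)/[(34.4+51.33)/2] ≈ 0.3950.
E_xy = -0.5965/0.3950 ≈ -1.510.
E_xy < 0, so the goods are complements.

complements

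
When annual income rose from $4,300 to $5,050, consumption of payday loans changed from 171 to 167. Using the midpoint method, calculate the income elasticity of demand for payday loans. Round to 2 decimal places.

%ΔQ = (167 − 171)/[(171+167)/2] = -4/169 ≈ -0.0237.
%ΔY = (5,050 − 4,300)/[(4,300+5,050)/2] = 750/4675 ≈ 0.1604.
E_I = %ΔQ/%ΔY ≈ -0.15.
E_I < 0: inferior good.

-0.15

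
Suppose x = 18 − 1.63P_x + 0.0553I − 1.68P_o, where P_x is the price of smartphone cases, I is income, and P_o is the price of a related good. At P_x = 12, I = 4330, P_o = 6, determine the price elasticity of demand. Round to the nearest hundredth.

-0.09

Evaluating quantity at (P_x, I, P_o) gives x = 18 − 1.63(12) + 0.0553(4330) − 1.68(6) = 18 − 19.56 + 239.449 − 10.08 = 227.809.
∂x/∂P_x = −1.63, so E_p = (−1.63)·(12/227.809) ≈ -0.09.
|E_p| < 1: demand is inelastic.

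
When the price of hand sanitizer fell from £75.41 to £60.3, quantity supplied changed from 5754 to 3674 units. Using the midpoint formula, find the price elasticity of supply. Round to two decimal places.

%ΔQ = (3674 − 5754)/[(5754 + 3674)/2] = -2080/4714 ≈ -0.4412.
%Δp = (60.3 − 75.41)/[(75.41 + 60.3)/2] = -15.11/67.855 ≈ -0.2227.
Arc elasticity E = %ΔQ/%Δp ≈ -0.4412/-0.2227 ≈ 1.98.
|E| > 1: supply is elastic over this range.

1.98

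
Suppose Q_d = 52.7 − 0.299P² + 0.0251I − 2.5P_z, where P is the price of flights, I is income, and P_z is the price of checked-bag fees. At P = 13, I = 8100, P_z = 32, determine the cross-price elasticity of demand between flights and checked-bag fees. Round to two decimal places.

-0.64

Substituting, Q_d = 52.7 − 0.299(13)² + 0.0251(8100) − 2.5(32) = 52.7 − 50.531 + 203.31 − 80 = 125.479.
∂Q_d/∂P_z = −2.5, so E_xy = -2.5·(32/125.479) ≈ -0.64.
E_xy < 0: the goods are complements.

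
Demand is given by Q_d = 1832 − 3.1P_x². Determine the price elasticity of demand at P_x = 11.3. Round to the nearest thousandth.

-0.551

At P_x = 11.3, Q_d = 1436.161.
dQ_d/dP_x = −2·3.1·P_x = −70.06.
Point elasticity E = (dQ_d/dP_x)·(P_x/Q_d) = -70.06 × 11.3/1436.161 ≈ -0.551.
|E| < 1, so demand is inelastic at this price.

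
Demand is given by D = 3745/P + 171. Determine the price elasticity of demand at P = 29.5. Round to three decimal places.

-0.426

At P = 29.5, D = 297.9492.
dD/dP = −3745/P² = −4.3034.
Point elasticity E = (dD/dP)·(P/D) = -4.3034 × 29.5/297.9492 ≈ -0.426.
|E| < 1, so demand is inelastic at this price.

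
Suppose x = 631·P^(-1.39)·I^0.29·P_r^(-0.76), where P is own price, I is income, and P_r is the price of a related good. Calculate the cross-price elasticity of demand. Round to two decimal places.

For a Cobb–Douglas (constant-elasticity) form x = A·P_r^α·…, the elasticity with respect to P_r equals the exponent α at every point.
Here the exponent on P_r is -0.76, so the cross-price elasticity of demand is -0.76.

-0.76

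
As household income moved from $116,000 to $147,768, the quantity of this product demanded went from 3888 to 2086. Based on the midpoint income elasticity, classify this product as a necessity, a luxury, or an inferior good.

%ΔQ = (2086 − 3888)/[(3888+2086)/2] = -1802/2987 ≈ -0.6033.
%ΔI = (147,768 − 116,000)/[(116,000+147,768)/2] = 31768/131884 ≈ 0.2409.
E_I = %ΔQ/%ΔI ≈ -2.505.
E_I < 0: inferior good.

inferior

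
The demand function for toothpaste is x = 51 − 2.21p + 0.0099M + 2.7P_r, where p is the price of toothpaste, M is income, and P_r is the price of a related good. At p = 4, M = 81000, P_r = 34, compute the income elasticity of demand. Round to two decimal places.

Substituting, x = 51 − 2.21(4) + 0.0099(81000) + 2.7(34) = 51 − 8.84 + 801.9 + 91.8 = 935.86.
∂x/∂M = +0.0099, so E_I = 0.0099·(81000/935.86) ≈ 0.86.
E_I ∈ (0,1): normal good (necessity).

0.86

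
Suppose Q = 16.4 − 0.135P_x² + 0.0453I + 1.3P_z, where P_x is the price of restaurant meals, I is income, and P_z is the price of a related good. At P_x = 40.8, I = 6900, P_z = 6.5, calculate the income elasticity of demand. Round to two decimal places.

2.77

At the given point, Q = 16.4 − 0.135(40.8)² + 0.0453(6900) + 1.3(6.5) = 16.4 − 224.7264 + 312.57 + 8.45 = 112.6936.
∂Q/∂I = +0.0453, so E_I = 0.0453·(6900/112.6936) ≈ 2.77.
E_I > 1: normal good (luxury).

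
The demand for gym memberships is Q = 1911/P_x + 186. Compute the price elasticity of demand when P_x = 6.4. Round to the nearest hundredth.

-0.62

At P_x = 6.4, Q = 484.5938.
dQ/dP_x = −1911/P_x² = −46.6553.
Point elasticity E = (dQ/dP_x)·(P_x/Q) = -46.6553 × 6.4/484.5938 ≈ -0.62.
|E| < 1, so demand is inelastic at this price.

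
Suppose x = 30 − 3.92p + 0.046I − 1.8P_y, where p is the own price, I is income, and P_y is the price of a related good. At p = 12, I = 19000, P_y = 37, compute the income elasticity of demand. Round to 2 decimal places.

First evaluate x: 30 − 3.92(12) + 0.046(19000) − 1.8(37) = 30 − 47.04 + 874 − 66.6 = 790.36.
∂x/∂I = +0.046, so E_I = 0.046·(19000/790.36) ≈ 1.11.
E_I > 1: normal good (luxury).

1.11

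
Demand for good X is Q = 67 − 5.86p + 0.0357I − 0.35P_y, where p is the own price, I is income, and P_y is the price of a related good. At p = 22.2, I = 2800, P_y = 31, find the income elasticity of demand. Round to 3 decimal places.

Evaluating quantity at (p, I, P_y) gives Q = 67 − 5.86(22.2) + 0.0357(2800) − 0.35(31) = 67 − 130.092 + 99.96 − 10.85 = 26.018.
∂Q/∂I = +0.0357, so E_I = 0.0357·(2800/26.018) ≈ 3.842.
E_I > 1: normal good (luxury).

3.842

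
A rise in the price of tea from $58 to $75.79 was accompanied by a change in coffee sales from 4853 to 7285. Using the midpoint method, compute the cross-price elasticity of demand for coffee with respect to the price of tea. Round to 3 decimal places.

%ΔQ_x = (7285 − 4853)/[(4853+7285)/2] = 2432/6069 ≈ 0.4007.
%ΔP_y = (75.79 − 58)/[(58+75.79)/2] ≈ 0.2659.
E_xy = 0.4007/0.2659 ≈ 1.507.
E_xy > 0, so coffee and tea are substitutes.

1.507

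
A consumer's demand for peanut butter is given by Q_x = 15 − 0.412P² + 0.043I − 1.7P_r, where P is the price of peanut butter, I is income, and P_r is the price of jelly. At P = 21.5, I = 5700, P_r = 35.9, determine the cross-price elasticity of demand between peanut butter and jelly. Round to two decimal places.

Substituting, Q_x = 15 − 0.412(21.5)² + 0.043(5700) − 1.7(35.9) = 15 − 190.447 + 245.1 − 61.03 = 8.623.
∂Q_x/∂P_r = −1.7, so E_xy = -1.7·(35.9/8.623) ≈ -7.08.
E_xy < 0: the goods are complements.

-7.08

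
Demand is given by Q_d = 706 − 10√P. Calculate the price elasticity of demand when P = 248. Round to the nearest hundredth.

At P = 248, Q_d = 548.5198.
dQ_d/dP = −10/(2√P) = −10/(2·15.748).
Point elasticity E = (dQ_d/dP)·(P/Q_d) = -0.3175 × 248/548.5198 ≈ -0.14.
|E| < 1, so demand is inelastic at this price.

-0.14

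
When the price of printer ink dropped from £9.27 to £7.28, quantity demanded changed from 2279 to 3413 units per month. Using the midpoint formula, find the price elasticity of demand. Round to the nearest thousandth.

%Δq = (3413 − 2279)/[(2279 + 3413)/2] = 1134/2846 ≈ 0.3985.
%Δp = (7.28 − 9.27)/[(9.27 + 7.28)/2] = -1.99/8.275 ≈ -0.2405.
Arc elasticity E = %Δq/%Δp ≈ 0.3985/-0.2405 ≈ -1.657.
|E| > 1: demand is elastic over this range.

-1.657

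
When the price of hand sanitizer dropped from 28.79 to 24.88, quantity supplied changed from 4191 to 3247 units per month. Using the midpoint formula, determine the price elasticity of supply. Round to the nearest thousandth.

%ΔQ = (3247 − 4191)/[(4191 + 3247)/2] = -944/3719 ≈ -0.2538.
%Δp = (24.88 − 28.79)/[(28.79 + 24.88)/2] = -3.91/26.835 ≈ -0.1457.
Arc elasticity E = %ΔQ/%Δp ≈ -0.2538/-0.1457 ≈ 1.742.
|E| > 1: supply is elastic over this range.

1.742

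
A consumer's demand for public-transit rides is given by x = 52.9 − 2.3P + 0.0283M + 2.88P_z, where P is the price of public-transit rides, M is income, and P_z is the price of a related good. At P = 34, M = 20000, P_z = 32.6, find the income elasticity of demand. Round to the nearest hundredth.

Substituting, x = 52.9 − 2.3(34) + 0.0283(20000) + 2.88(32.6) = 52.9 − 78.2 + 566 + 93.888 = 634.588.
∂x/∂M = +0.0283, so E_I = 0.0283·(20000/634.588) ≈ 0.89.
E_I ∈ (0,1): normal good (necessity).

0.89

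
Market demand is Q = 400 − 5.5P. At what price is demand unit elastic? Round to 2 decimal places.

36.36

For linear demand Q = a − bP, E = −bP/(a − bP). |E| = 1 ⇒ bP = a − bP ⇒ P = a/(2b).
P = 400/(2·5.5) ≈ 36.36.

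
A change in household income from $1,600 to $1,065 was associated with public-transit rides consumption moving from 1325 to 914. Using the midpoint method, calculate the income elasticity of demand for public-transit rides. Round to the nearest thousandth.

0.914

%ΔQ = (914 − 1325)/[(1325+914)/2] = -411/1119.5 ≈ -0.3671.
%ΔI = (1,065 − 1,600)/[(1,600+1,065)/2] = -535/1332.5 ≈ -0.4015.
E_I = %ΔQ/%ΔI ≈ 0.914.
E_I ∈ (0,1): normal good (necessity).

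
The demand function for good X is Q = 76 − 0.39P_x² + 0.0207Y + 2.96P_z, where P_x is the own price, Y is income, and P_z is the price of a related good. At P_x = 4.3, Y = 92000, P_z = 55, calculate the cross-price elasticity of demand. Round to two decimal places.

0.08

At the given point, Q = 76 − 0.39(4.3)² + 0.0207(92000) + 2.96(55) = 76 − 7.2111 + 1904.4 + 162.8 = 2135.9889.
∂Q/∂P_z = +2.96, so E_xy = 2.96·(55/2135.9889) ≈ 0.08.
E_xy > 0: the goods are substitutes.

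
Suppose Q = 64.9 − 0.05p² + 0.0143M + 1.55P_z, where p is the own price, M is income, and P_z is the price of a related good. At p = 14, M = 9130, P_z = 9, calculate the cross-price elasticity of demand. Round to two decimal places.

0.07

Evaluating quantity at (p, M, P_z) gives Q = 64.9 − 0.05(14)² + 0.0143(9130) + 1.55(9) = 64.9 − 9.8 + 130.559 + 13.95 = 199.609.
∂Q/∂P_z = +1.55, so E_xy = 1.55·(9/199.609) ≈ 0.07.
E_xy > 0: the goods are substitutes.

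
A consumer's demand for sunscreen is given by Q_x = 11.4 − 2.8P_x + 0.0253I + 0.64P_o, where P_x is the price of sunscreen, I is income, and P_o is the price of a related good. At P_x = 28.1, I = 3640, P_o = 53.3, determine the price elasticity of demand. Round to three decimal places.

First evaluate Q_x: 11.4 − 2.8(28.1) + 0.0253(3640) + 0.64(53.3) = 11.4 − 78.68 + 92.092 + 34.112 = 58.924.
∂Q_x/∂P_x = −2.8, so E_p = (−2.8)·(28.1/58.924) ≈ -1.335.
|E_p| > 1: demand is elastic.

-1.335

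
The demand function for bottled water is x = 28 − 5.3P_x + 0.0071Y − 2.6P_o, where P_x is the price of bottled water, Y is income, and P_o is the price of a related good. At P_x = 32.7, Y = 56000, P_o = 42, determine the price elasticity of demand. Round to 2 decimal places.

At the given point, x = 28 − 5.3(32.7) + 0.0071(56000) − 2.6(42) = 28 − 173.31 + 397.6 − 109.2 = 143.09.
∂x/∂P_x = −5.3, so E_p = (−5.3)·(32.7/143.09) ≈ -1.21.
|E_p| > 1: demand is elastic.

-1.21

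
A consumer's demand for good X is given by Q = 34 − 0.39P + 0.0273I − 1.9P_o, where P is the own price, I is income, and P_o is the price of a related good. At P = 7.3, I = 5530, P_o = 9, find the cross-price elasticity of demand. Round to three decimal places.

First evaluate Q: 34 − 0.39(7.3) + 0.0273(5530) − 1.9(9) = 34 − 2.847 + 150.969 − 17.1 = 165.022.
∂Q/∂P_o = −1.9, so E_xy = -1.9·(9/165.022) ≈ -0.104.
E_xy < 0: the goods are complements.

-0.104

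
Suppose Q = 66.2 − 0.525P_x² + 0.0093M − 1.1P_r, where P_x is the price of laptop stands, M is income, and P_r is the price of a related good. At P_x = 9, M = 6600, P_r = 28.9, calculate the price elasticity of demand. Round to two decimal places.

-1.60

Q = 66.2 − 0.525(9)² + 0.0093(6600) − 1.1(28.9) = 66.2 − 42.525 + 61.38 − 31.79 = 53.265.
∂Q/∂P_x = −2·0.525·P_x = -9.45, so E_p = -9.45·(9/53.265) ≈ -1.60.
|E_p| > 1: demand is elastic.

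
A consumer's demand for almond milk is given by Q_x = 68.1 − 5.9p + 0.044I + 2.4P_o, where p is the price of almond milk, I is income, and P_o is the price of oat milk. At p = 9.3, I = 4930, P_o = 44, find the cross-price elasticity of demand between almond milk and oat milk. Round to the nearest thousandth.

Substituting, Q_x = 68.1 − 5.9(9.3) + 0.044(4930) + 2.4(44) = 68.1 − 54.87 + 216.92 + 105.6 = 335.75.
∂Q_x/∂P_o = +2.4, so E_xy = 2.4·(44/335.75) ≈ 0.315.
E_xy > 0: the goods are substitutes.

0.315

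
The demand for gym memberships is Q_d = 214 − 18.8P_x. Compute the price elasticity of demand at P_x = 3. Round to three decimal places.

-0.358

At P_x = 3, Q_d = 157.6.
dQ_d/dP_x = −18.8.
Point elasticity E = (dQ_d/dP_x)·(P_x/Q_d) = -18.8 × 3/157.6 ≈ -0.358.
|E| < 1, so demand is inelastic at this price.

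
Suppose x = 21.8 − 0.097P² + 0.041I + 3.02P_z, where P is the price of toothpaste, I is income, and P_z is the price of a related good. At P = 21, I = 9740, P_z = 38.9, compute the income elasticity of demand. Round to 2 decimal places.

0.81

At the given point, x = 21.8 − 0.097(21)² + 0.041(9740) + 3.02(38.9) = 21.8 − 42.777 + 399.34 + 117.478 = 495.841.
∂x/∂I = +0.041, so E_I = 0.041·(9740/495.841) ≈ 0.81.
E_I ∈ (0,1): normal good (necessity).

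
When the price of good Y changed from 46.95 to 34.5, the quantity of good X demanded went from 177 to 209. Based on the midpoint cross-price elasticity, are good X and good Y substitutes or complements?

%ΔQ_x = (209 − 177)/[(177+209)/2] = 32/193 ≈ 0.1658.
%ΔP_y = (34.5 − 46.95)/[(46.95+34.5)/2] ≈ -0.3057.
E_xy = 0.1658/-0.3057 ≈ -0.542.
E_xy < 0, so the goods are complements.

complements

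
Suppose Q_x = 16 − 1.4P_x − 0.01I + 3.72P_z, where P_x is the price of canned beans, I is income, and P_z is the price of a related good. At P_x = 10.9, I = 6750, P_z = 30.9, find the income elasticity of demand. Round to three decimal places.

-1.401

At the given point, Q_x = 16 − 1.4(10.9) − 0.01(6750) + 3.72(30.9) = 16 − 15.26 − 67.5 + 114.948 = 48.188.
∂Q_x/∂I = −0.01, so E_I = -0.01·(6750/48.188) ≈ -1.401.
E_I < 0: inferior good.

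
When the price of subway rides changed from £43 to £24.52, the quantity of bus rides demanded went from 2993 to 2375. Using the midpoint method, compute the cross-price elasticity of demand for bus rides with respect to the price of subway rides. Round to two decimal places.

%ΔQ_x = (2375 − 2993)/[(2993+2375)/2] = -618/2684 ≈ -0.2303.
%ΔP_y = (24.52 − 43)/[(43+24.52)/2] ≈ -0.5474.
E_xy = -0.2303/-0.5474 ≈ 0.42.
E_xy > 0, so bus rides and subway rides are substitutes.

0.42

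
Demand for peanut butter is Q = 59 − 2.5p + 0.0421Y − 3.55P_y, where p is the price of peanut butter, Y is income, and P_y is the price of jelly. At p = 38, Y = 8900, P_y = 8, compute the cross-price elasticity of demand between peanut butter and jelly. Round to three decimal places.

-0.092

Evaluating quantity at (p, Y, P_y) gives Q = 59 − 2.5(38) + 0.0421(8900) − 3.55(8) = 59 − 95 + 374.69 − 28.4 = 310.29.
∂Q/∂P_y = −3.55, so E_xy = -3.55·(8/310.29) ≈ -0.092.
E_xy < 0: the goods are complements.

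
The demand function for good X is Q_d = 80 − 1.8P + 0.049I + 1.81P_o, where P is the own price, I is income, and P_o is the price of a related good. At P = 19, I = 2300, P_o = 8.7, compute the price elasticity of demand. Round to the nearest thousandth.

-0.196

Evaluating quantity at (P, I, P_o) gives Q_d = 80 − 1.8(19) + 0.049(2300) + 1.81(8.7) = 80 − 34.2 + 112.7 + 15.747 = 174.247.
∂Q_d/∂P = −1.8, so E_p = (−1.8)·(19/174.247) ≈ -0.196.
|E_p| < 1: demand is inelastic.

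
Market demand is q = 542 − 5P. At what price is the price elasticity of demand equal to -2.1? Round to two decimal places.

73.43

Set −bP/(a − bP) = −2.1 ⇒ bP = 2.1(a − bP) ⇒ bP(1+2.1) = 2.1·a.
P = 2.1·542/(5·3.1) ≈ 73.43.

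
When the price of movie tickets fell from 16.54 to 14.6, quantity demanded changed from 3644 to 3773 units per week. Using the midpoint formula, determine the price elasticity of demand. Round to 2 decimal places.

-0.28

%ΔQ = (3773 − 3644)/[(3644 + 3773)/2] = 129/3708.5 ≈ 0.0348.
%ΔP = (14.6 − 16.54)/[(16.54 + 14.6)/2] = -1.94/15.57 ≈ -0.1246.
Arc elasticity E = %ΔQ/%ΔP ≈ 0.0348/-0.1246 ≈ -0.28.
|E| < 1: demand is inelastic over this range.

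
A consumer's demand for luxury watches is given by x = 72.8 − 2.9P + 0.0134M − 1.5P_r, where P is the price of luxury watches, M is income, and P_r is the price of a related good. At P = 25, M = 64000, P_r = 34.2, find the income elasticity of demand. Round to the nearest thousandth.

1.063

First evaluate x: 72.8 − 2.9(25) + 0.0134(64000) − 1.5(34.2) = 72.8 − 72.5 + 857.6 − 51.3 = 806.6.
∂x/∂M = +0.0134, so E_I = 0.0134·(64000/806.6) ≈ 1.063.
E_I > 1: normal good (luxury).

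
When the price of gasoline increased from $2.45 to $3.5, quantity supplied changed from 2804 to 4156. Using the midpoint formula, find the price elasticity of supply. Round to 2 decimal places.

1.10

%Δq = (4156 − 2804)/[(2804 + 4156)/2] = 1352/3480 ≈ 0.3885.
%Δp = (3.5 − 2.45)/[(2.45 + 3.5)/2] = 1.05/2.975 ≈ 0.3529.
Arc elasticity E = %Δq/%Δp ≈ 0.3885/0.3529 ≈ 1.10.
|E| > 1: supply is elastic over this range.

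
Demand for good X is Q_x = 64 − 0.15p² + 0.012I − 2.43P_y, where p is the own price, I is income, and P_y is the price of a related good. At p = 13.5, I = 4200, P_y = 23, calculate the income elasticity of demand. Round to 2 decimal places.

First evaluate Q_x: 64 − 0.15(13.5)² + 0.012(4200) − 2.43(23) = 64 − 27.3375 + 50.4 − 55.89 = 31.1725.
∂Q_x/∂I = +0.012, so E_I = 0.012·(4200/31.1725) ≈ 1.62.
E_I > 1: normal good (luxury).

1.62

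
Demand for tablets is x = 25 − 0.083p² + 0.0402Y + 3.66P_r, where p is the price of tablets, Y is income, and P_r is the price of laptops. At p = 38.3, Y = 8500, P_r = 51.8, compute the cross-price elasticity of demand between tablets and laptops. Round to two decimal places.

0.44

At the given point, x = 25 − 0.083(38.3)² + 0.0402(8500) + 3.66(51.8) = 25 − 121.7519 + 341.7 + 189.588 = 434.5361.
∂x/∂P_r = +3.66, so E_xy = 3.66·(51.8/434.5361) ≈ 0.44.
E_xy > 0: the goods are substitutes.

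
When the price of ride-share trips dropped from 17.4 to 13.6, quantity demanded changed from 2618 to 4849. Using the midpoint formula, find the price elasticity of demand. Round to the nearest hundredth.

%ΔQ = (4849 − 2618)/[(2618 + 4849)/2] = 2231/3733.5 ≈ 0.5976.
%ΔP = (13.6 − 17.4)/[(17.4 + 13.6)/2] = -3.8/15.5 ≈ -0.2452.
Arc elasticity E = %ΔQ/%ΔP ≈ 0.5976/-0.2452 ≈ -2.44.
|E| > 1: demand is elastic over this range.

-2.44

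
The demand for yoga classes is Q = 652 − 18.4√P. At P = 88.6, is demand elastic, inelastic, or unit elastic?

inelastic

At P = 88.6, Q = 478.8053.
dQ/dP = −18.4/(2√P) = −18.4/(2·9.4128).
Point elasticity E = (dQ/dP)·(P/Q) = -0.9774 × 88.6/478.8053 ≈ -0.181.
|E| ≈ 0.181 < 1, so demand is inelastic.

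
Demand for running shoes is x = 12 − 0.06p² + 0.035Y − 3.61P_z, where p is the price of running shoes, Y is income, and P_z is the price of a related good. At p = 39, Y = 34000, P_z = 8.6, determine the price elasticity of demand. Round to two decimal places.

-0.17

First evaluate x: 12 − 0.06(39)² + 0.035(34000) − 3.61(8.6) = 12 − 91.26 + 1190 − 31.046 = 1079.694.
∂x/∂p = −2·0.06·p = -4.68, so E_p = -4.68·(39/1079.694) ≈ -0.17.
|E_p| < 1: demand is inelastic.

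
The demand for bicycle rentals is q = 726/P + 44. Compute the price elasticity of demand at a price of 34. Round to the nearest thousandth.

-0.327

At P = 34, q = 65.3529.
dq/dP = −726/P² = −0.628.
Point elasticity E = (dq/dP)·(P/q) = -0.628 × 34/65.3529 ≈ -0.327.
|E| < 1, so demand is inelastic at this price.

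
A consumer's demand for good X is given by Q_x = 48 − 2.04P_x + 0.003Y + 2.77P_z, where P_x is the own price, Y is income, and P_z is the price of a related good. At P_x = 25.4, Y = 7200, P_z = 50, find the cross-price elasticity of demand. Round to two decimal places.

0.89

At the given point, Q_x = 48 − 2.04(25.4) + 0.003(7200) + 2.77(50) = 48 − 51.816 + 21.6 + 138.5 = 156.284.
∂Q_x/∂P_z = +2.77, so E_xy = 2.77·(50/156.284) ≈ 0.89.
E_xy > 0: the goods are substitutes.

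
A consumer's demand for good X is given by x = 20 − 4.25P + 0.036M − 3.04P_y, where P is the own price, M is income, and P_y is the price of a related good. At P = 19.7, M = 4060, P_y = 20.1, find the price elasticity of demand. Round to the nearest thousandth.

-3.925

Evaluating quantity at (P, M, P_y) gives x = 20 − 4.25(19.7) + 0.036(4060) − 3.04(20.1) = 20 − 83.725 + 146.16 − 61.104 = 21.331.
∂x/∂P = −4.25, so E_p = (−4.25)·(19.7/21.331) ≈ -3.925.
|E_p| > 1: demand is elastic.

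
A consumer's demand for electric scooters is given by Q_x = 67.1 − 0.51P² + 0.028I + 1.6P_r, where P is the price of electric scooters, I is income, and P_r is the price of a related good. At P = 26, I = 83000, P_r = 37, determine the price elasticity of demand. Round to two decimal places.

-0.33

Substituting, Q_x = 67.1 − 0.51(26)² + 0.028(83000) + 1.6(37) = 67.1 − 344.76 + 2324 + 59.2 = 2105.54.
∂Q_x/∂P = −2·0.51·P = -26.52, so E_p = -26.52·(26/2105.54) ≈ -0.33.
|E_p| < 1: demand is inelastic.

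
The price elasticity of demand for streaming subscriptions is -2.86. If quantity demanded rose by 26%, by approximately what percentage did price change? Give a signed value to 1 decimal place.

-9.1

%ΔQ ≈ E × %ΔP ⇒ %ΔP = %ΔQ / E = (26%)/(-2.86) ≈ -9.1%.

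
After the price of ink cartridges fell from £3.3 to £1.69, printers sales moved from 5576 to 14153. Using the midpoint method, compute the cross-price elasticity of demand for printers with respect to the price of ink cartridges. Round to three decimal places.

-1.347

%ΔQ_x = (14153 − 5576)/[(5576+14153)/2] = 8577/9864.5 ≈ 0.8695.
%ΔP_y = (1.69 − 3.3)/[(3.3+1.69)/2] ≈ -0.6453.
E_xy = 0.8695/-0.6453 ≈ -1.347.
E_xy < 0, so printers and ink cartridges are complements.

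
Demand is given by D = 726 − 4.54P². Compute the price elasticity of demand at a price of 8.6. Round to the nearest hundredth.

At P = 8.6, D = 390.2216.
dD/dP = −2·4.54·P = −78.088.
Point elasticity E = (dD/dP)·(P/D) = -78.088 × 8.6/390.2216 ≈ -1.72.
|E| > 1, so demand is elastic at this price.

-1.72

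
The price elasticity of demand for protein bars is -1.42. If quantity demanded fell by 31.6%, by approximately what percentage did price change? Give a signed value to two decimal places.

22.25

%ΔQ ≈ E × %ΔP ⇒ %ΔP = %ΔQ / E = (-31.6%)/(-1.42) ≈ 22.25%.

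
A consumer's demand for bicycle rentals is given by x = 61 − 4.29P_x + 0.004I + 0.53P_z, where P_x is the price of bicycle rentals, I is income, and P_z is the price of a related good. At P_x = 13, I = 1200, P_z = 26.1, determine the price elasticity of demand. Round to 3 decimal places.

Substituting, x = 61 − 4.29(13) + 0.004(1200) + 0.53(26.1) = 61 − 55.77 + 4.8 + 13.833 = 23.863.
∂x/∂P_x = −4.29, so E_p = (−4.29)·(13/23.863) ≈ -2.337.
|E_p| > 1: demand is elastic.

-2.337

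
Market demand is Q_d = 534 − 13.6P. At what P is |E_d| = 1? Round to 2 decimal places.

For linear demand Q_d = a − bP, E = −bP/(a − bP). |E| = 1 ⇒ bP = a − bP ⇒ P = a/(2b).
P = 534/(2·13.6) ≈ 19.63.

19.63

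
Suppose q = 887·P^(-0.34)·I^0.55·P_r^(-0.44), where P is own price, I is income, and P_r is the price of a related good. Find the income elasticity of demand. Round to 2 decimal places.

For a Cobb–Douglas (constant-elasticity) form q = A·I^α·…, the elasticity with respect to I equals the exponent α at every point.
Here the exponent on I is 0.55, so the income elasticity of demand is 0.55.

0.55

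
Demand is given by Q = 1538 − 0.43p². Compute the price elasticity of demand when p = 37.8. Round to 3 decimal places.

-1.330

At p = 37.8, Q = 923.5988.
dQ/dp = −2·0.43·p = −32.508.
Point elasticity E = (dQ/dp)·(p/Q) = -32.508 × 37.8/923.5988 ≈ -1.330.
|E| > 1, so demand is elastic at this price.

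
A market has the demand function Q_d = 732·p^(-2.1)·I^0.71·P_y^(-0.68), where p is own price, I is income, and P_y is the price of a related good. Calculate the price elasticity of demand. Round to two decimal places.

For a Cobb–Douglas (constant-elasticity) form Q_d = A·p^α·…, the elasticity with respect to p equals the exponent α at every point.
Here the exponent on p is -2.1, so the price elasticity of demand is -2.10.

-2.10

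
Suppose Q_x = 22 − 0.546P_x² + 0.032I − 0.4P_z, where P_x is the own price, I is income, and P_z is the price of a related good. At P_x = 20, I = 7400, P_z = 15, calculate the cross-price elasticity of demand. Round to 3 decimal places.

-0.174

Evaluating quantity at (P_x, I, P_z) gives Q_x = 22 − 0.546(20)² + 0.032(7400) − 0.4(15) = 22 − 218.4 + 236.8 − 6 = 34.4.
∂Q_x/∂P_z = −0.4, so E_xy = -0.4·(15/34.4) ≈ -0.174.
E_xy < 0: the goods are complements.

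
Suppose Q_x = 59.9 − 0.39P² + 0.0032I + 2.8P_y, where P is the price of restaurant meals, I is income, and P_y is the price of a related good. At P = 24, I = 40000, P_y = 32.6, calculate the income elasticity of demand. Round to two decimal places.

First evaluate Q_x: 59.9 − 0.39(24)² + 0.0032(40000) + 2.8(32.6) = 59.9 − 224.64 + 128 + 91.28 = 54.54.
∂Q_x/∂I = +0.0032, so E_I = 0.0032·(40000/54.54) ≈ 2.35.
E_I > 1: normal good (luxury).

2.35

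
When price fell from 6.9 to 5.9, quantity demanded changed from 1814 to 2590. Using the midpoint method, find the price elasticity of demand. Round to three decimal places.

-2.255

%ΔQ = (2590 − 1814)/[(1814 + 2590)/2] = 776/2202 ≈ 0.3524.
%ΔP = (5.9 − 6.9)/[(6.9 + 5.9)/2] = -1/6.4 ≈ -0.1563.
Arc elasticity E = %ΔQ/%ΔP ≈ 0.3524/-0.1563 ≈ -2.255.
|E| > 1: demand is elastic over this range.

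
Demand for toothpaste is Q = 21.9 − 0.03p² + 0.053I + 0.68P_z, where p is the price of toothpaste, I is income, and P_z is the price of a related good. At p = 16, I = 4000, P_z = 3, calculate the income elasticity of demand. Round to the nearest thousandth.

Evaluating quantity at (p, I, P_z) gives Q = 21.9 − 0.03(16)² + 0.053(4000) + 0.68(3) = 21.9 − 7.68 + 212 + 2.04 = 228.26.
∂Q/∂I = +0.053, so E_I = 0.053·(4000/228.26) ≈ 0.929.
E_I ∈ (0,1): normal good (necessity).

0.929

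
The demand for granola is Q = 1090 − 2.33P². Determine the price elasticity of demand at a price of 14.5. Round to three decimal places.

-1.633

At P = 14.5, Q = 600.1175.
dQ/dP = −2·2.33·P = −67.57.
Point elasticity E = (dQ/dP)·(P/Q) = -67.57 × 14.5/600.1175 ≈ -1.633.
|E| > 1, so demand is elastic at this price.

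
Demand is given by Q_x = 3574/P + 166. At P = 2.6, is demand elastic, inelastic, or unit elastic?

At P = 2.6, Q_x = 1540.6154.
dQ_x/dP = −3574/P² = −528.6982.
Point elasticity E = (dQ_x/dP)·(P/Q_x) = -528.6982 × 2.6/1540.6154 ≈ -0.892.
|E| ≈ 0.892 < 1, so demand is inelastic.

inelastic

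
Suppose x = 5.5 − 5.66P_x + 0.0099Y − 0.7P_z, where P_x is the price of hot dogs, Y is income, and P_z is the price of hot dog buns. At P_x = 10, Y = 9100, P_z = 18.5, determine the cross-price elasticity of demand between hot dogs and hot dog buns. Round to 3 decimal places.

At the given point, x = 5.5 − 5.66(10) + 0.0099(9100) − 0.7(18.5) = 5.5 − 56.6 + 90.09 − 12.95 = 26.04.
∂x/∂P_z = −0.7, so E_xy = -0.7·(18.5/26.04) ≈ -0.497.
E_xy < 0: the goods are complements.

-0.497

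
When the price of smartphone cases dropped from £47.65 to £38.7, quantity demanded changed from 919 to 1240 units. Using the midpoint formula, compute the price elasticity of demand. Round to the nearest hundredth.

-1.43

%Δq = (1240 − 919)/[(919 + 1240)/2] = 321/1079.5 ≈ 0.2974.
%ΔP = (38.7 − 47.65)/[(47.65 + 38.7)/2] = -8.95/43.175 ≈ -0.2073.
Arc elasticity E = %Δq/%ΔP ≈ 0.2974/-0.2073 ≈ -1.43.
|E| > 1: demand is elastic over this range.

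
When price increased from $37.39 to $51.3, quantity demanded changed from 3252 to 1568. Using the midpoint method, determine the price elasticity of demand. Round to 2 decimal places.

-2.23

%ΔQ = (1568 − 3252)/[(3252 + 1568)/2] = -1684/2410 ≈ -0.6988.
%ΔP = (51.3 − 37.39)/[(37.39 + 51.3)/2] = 13.91/44.345 ≈ 0.3137.
Arc elasticity E = %ΔQ/%ΔP ≈ -0.6988/0.3137 ≈ -2.23.
|E| > 1: demand is elastic over this range.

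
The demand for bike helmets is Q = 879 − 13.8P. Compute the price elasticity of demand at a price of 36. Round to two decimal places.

At P = 36, Q = 382.2.
dQ/dP = −13.8.
Point elasticity E = (dQ/dP)·(P/Q) = -13.8 × 36/382.2 ≈ -1.30.
|E| > 1, so demand is elastic at this price.

-1.30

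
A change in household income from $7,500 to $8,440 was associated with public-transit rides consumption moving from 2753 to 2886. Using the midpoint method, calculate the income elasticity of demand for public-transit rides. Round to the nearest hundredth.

0.40

%ΔQ = (2886 − 2753)/[(2753+2886)/2] = 133/2819.5 ≈ 0.0472.
%ΔI = (8,440 − 7,500)/[(7,500+8,440)/2] = 940/7970 ≈ 0.1179.
E_I = %ΔQ/%ΔI ≈ 0.40.
E_I ∈ (0,1): normal good (necessity).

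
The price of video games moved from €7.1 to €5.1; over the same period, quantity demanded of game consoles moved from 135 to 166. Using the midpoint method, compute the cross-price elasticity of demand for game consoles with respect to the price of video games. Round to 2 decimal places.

-0.63

%ΔQ_x = (166 − 135)/[(135+166)/2] = 31/150.5 ≈ 0.2060.
%ΔP_y = (5.1 − 7.1)/[(7.1+5.1)/2] ≈ -0.3279.
E_xy = 0.2060/-0.3279 ≈ -0.63.
E_xy < 0, so game consoles and video games are complements.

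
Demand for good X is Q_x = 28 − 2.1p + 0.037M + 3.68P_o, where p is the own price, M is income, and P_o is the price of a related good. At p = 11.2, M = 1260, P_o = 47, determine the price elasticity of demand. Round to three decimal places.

-0.105

Substituting, Q_x = 28 − 2.1(11.2) + 0.037(1260) + 3.68(47) = 28 − 23.52 + 46.62 + 172.96 = 224.06.
∂Q_x/∂p = −2.1, so E_p = (−2.1)·(11.2/224.06) ≈ -0.105.
|E_p| < 1: demand is inelastic.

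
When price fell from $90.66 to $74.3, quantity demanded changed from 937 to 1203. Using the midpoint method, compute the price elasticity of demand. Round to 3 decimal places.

%ΔQ = (1203 − 937)/[(937 + 1203)/2] = 266/1070 ≈ 0.2486.
%Δp = (74.3 − 90.66)/[(90.66 + 74.3)/2] = -16.36/82.48 ≈ -0.1984.
Arc elasticity E = %ΔQ/%Δp ≈ 0.2486/-0.1984 ≈ -1.253.
|E| > 1: demand is elastic over this range.

-1.253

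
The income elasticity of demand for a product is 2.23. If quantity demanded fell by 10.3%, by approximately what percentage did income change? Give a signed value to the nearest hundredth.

%ΔQ ≈ E × %ΔI ⇒ %ΔI = %ΔQ / E = (-10.3%)/(2.23) ≈ -4.62%.

-4.62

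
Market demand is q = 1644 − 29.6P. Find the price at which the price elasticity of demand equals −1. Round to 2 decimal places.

For linear demand q = a − bP, E = −bP/(a − bP). |E| = 1 ⇒ bP = a − bP ⇒ P = a/(2b).
P = 1644/(2·29.6) ≈ 27.77.

27.77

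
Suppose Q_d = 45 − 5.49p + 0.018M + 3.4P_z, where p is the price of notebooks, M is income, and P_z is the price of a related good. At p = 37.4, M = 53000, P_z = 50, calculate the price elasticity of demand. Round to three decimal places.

First evaluate Q_d: 45 − 5.49(37.4) + 0.018(53000) + 3.4(50) = 45 − 205.326 + 954 + 170 = 963.674.
∂Q_d/∂p = −5.49, so E_p = (−5.49)·(37.4/963.674) ≈ -0.213.
|E_p| < 1: demand is inelastic.

-0.213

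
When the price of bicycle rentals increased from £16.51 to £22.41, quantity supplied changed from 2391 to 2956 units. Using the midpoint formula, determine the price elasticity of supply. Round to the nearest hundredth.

%ΔQ = (2956 − 2391)/[(2391 + 2956)/2] = 565/2673.5 ≈ 0.2113.
%Δp = (22.41 − 16.51)/[(16.51 + 22.41)/2] = 5.9/19.46 ≈ 0.3032.
Arc elasticity E = %ΔQ/%Δp ≈ 0.2113/0.3032 ≈ 0.70.
|E| < 1: supply is inelastic over this range.

0.70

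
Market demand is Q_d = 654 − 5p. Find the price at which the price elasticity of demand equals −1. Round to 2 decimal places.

65.40

For linear demand Q_d = a − bp, E = −bp/(a − bp). |E| = 1 ⇒ bp = a − bp ⇒ p = a/(2b).
p = 654/(2·5) = 65.40.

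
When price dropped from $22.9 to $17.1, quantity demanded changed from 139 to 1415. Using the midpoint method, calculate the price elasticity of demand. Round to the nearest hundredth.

-5.66

%ΔQ = (1415 − 139)/[(139 + 1415)/2] = 1276/777 ≈ 1.6422.
%ΔP = (17.1 − 22.9)/[(22.9 + 17.1)/2] = -5.8/20 ≈ -0.2900.
Arc elasticity E = %ΔQ/%ΔP ≈ 1.6422/-0.2900 ≈ -5.66.
|E| > 1: demand is elastic over this range.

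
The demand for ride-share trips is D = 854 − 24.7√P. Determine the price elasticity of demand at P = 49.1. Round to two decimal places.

-0.13

At P = 49.1, D = 680.9237.
dD/dP = −24.7/(2√P) = −24.7/(2·7.0071).
Point elasticity E = (dD/dP)·(P/D) = -1.7625 × 49.1/680.9237 ≈ -0.13.
|E| < 1, so demand is inelastic at this price.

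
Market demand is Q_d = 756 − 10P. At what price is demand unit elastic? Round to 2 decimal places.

For linear demand Q_d = a − bP, E = −bP/(a − bP). |E| = 1 ⇒ bP = a − bP ⇒ P = a/(2b).
P = 756/(2·10) = 37.80.

37.80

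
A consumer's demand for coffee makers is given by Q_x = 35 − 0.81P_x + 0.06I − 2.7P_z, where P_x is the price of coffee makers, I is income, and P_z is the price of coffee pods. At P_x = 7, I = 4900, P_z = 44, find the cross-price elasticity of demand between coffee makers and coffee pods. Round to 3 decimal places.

First evaluate Q_x: 35 − 0.81(7) + 0.06(4900) − 2.7(44) = 35 − 5.67 + 294 − 118.8 = 204.53.
∂Q_x/∂P_z = −2.7, so E_xy = -2.7·(44/204.53) ≈ -0.581.
E_xy < 0: the goods are complements.

-0.581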